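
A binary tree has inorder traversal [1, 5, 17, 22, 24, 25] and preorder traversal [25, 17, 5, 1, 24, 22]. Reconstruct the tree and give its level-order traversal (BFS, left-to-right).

Inorder:  [1, 5, 17, 22, 24, 25]
Preorder: [25, 17, 5, 1, 24, 22]
Algorithm: preorder visits root first, so consume preorder in order;
for each root, split the current inorder slice at that value into
left-subtree inorder and right-subtree inorder, then recurse.
Recursive splits:
  root=25; inorder splits into left=[1, 5, 17, 22, 24], right=[]
  root=17; inorder splits into left=[1, 5], right=[22, 24]
  root=5; inorder splits into left=[1], right=[]
  root=1; inorder splits into left=[], right=[]
  root=24; inorder splits into left=[22], right=[]
  root=22; inorder splits into left=[], right=[]
Reconstructed level-order: [25, 17, 5, 24, 1, 22]


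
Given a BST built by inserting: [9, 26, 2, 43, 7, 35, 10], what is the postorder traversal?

Tree insertion order: [9, 26, 2, 43, 7, 35, 10]
Tree (level-order array): [9, 2, 26, None, 7, 10, 43, None, None, None, None, 35]
Postorder traversal: [7, 2, 10, 35, 43, 26, 9]


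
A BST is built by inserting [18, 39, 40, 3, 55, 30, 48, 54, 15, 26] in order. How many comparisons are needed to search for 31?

Search path for 31: 18 -> 39 -> 30
Found: False
Comparisons: 3


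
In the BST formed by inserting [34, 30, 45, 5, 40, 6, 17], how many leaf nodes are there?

Tree built from: [34, 30, 45, 5, 40, 6, 17]
Tree (level-order array): [34, 30, 45, 5, None, 40, None, None, 6, None, None, None, 17]
Rule: A leaf has 0 children.
Per-node child counts:
  node 34: 2 child(ren)
  node 30: 1 child(ren)
  node 5: 1 child(ren)
  node 6: 1 child(ren)
  node 17: 0 child(ren)
  node 45: 1 child(ren)
  node 40: 0 child(ren)
Matching nodes: [17, 40]
Count of leaf nodes: 2


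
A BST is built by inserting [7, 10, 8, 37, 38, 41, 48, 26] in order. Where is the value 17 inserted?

Starting tree (level order): [7, None, 10, 8, 37, None, None, 26, 38, None, None, None, 41, None, 48]
Insertion path: 7 -> 10 -> 37 -> 26
Result: insert 17 as left child of 26
Final tree (level order): [7, None, 10, 8, 37, None, None, 26, 38, 17, None, None, 41, None, None, None, 48]


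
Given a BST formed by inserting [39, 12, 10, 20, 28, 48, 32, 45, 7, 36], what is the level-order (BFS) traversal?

Tree insertion order: [39, 12, 10, 20, 28, 48, 32, 45, 7, 36]
Tree (level-order array): [39, 12, 48, 10, 20, 45, None, 7, None, None, 28, None, None, None, None, None, 32, None, 36]
BFS from the root, enqueuing left then right child of each popped node:
  queue [39] -> pop 39, enqueue [12, 48], visited so far: [39]
  queue [12, 48] -> pop 12, enqueue [10, 20], visited so far: [39, 12]
  queue [48, 10, 20] -> pop 48, enqueue [45], visited so far: [39, 12, 48]
  queue [10, 20, 45] -> pop 10, enqueue [7], visited so far: [39, 12, 48, 10]
  queue [20, 45, 7] -> pop 20, enqueue [28], visited so far: [39, 12, 48, 10, 20]
  queue [45, 7, 28] -> pop 45, enqueue [none], visited so far: [39, 12, 48, 10, 20, 45]
  queue [7, 28] -> pop 7, enqueue [none], visited so far: [39, 12, 48, 10, 20, 45, 7]
  queue [28] -> pop 28, enqueue [32], visited so far: [39, 12, 48, 10, 20, 45, 7, 28]
  queue [32] -> pop 32, enqueue [36], visited so far: [39, 12, 48, 10, 20, 45, 7, 28, 32]
  queue [36] -> pop 36, enqueue [none], visited so far: [39, 12, 48, 10, 20, 45, 7, 28, 32, 36]
Result: [39, 12, 48, 10, 20, 45, 7, 28, 32, 36]


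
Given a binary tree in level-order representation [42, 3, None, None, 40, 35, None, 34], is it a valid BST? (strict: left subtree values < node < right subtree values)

Level-order array: [42, 3, None, None, 40, 35, None, 34]
Validate using subtree bounds (lo, hi): at each node, require lo < value < hi,
then recurse left with hi=value and right with lo=value.
Preorder trace (stopping at first violation):
  at node 42 with bounds (-inf, +inf): OK
  at node 3 with bounds (-inf, 42): OK
  at node 40 with bounds (3, 42): OK
  at node 35 with bounds (3, 40): OK
  at node 34 with bounds (3, 35): OK
No violation found at any node.
Result: Valid BST


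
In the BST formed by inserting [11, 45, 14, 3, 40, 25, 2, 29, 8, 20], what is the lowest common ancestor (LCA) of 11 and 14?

Tree insertion order: [11, 45, 14, 3, 40, 25, 2, 29, 8, 20]
Tree (level-order array): [11, 3, 45, 2, 8, 14, None, None, None, None, None, None, 40, 25, None, 20, 29]
In a BST, the LCA of p=11, q=14 is the first node v on the
root-to-leaf path with p <= v <= q (go left if both < v, right if both > v).
Walk from root:
  at 11: 11 <= 11 <= 14, this is the LCA
LCA = 11


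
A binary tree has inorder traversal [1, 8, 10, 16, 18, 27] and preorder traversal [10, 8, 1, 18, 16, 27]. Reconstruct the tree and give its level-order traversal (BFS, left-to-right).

Inorder:  [1, 8, 10, 16, 18, 27]
Preorder: [10, 8, 1, 18, 16, 27]
Algorithm: preorder visits root first, so consume preorder in order;
for each root, split the current inorder slice at that value into
left-subtree inorder and right-subtree inorder, then recurse.
Recursive splits:
  root=10; inorder splits into left=[1, 8], right=[16, 18, 27]
  root=8; inorder splits into left=[1], right=[]
  root=1; inorder splits into left=[], right=[]
  root=18; inorder splits into left=[16], right=[27]
  root=16; inorder splits into left=[], right=[]
  root=27; inorder splits into left=[], right=[]
Reconstructed level-order: [10, 8, 18, 1, 16, 27]


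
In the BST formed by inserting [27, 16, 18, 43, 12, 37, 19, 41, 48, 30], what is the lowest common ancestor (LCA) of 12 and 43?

Tree insertion order: [27, 16, 18, 43, 12, 37, 19, 41, 48, 30]
Tree (level-order array): [27, 16, 43, 12, 18, 37, 48, None, None, None, 19, 30, 41]
In a BST, the LCA of p=12, q=43 is the first node v on the
root-to-leaf path with p <= v <= q (go left if both < v, right if both > v).
Walk from root:
  at 27: 12 <= 27 <= 43, this is the LCA
LCA = 27


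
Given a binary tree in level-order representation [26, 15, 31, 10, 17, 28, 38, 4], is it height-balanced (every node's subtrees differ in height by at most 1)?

Tree (level-order array): [26, 15, 31, 10, 17, 28, 38, 4]
Definition: a tree is height-balanced if, at every node, |h(left) - h(right)| <= 1 (empty subtree has height -1).
Bottom-up per-node check:
  node 4: h_left=-1, h_right=-1, diff=0 [OK], height=0
  node 10: h_left=0, h_right=-1, diff=1 [OK], height=1
  node 17: h_left=-1, h_right=-1, diff=0 [OK], height=0
  node 15: h_left=1, h_right=0, diff=1 [OK], height=2
  node 28: h_left=-1, h_right=-1, diff=0 [OK], height=0
  node 38: h_left=-1, h_right=-1, diff=0 [OK], height=0
  node 31: h_left=0, h_right=0, diff=0 [OK], height=1
  node 26: h_left=2, h_right=1, diff=1 [OK], height=3
All nodes satisfy the balance condition.
Result: Balanced


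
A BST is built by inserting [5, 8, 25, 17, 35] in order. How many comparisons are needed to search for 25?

Search path for 25: 5 -> 8 -> 25
Found: True
Comparisons: 3


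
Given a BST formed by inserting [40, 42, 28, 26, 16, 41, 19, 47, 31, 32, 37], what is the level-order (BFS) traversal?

Tree insertion order: [40, 42, 28, 26, 16, 41, 19, 47, 31, 32, 37]
Tree (level-order array): [40, 28, 42, 26, 31, 41, 47, 16, None, None, 32, None, None, None, None, None, 19, None, 37]
BFS from the root, enqueuing left then right child of each popped node:
  queue [40] -> pop 40, enqueue [28, 42], visited so far: [40]
  queue [28, 42] -> pop 28, enqueue [26, 31], visited so far: [40, 28]
  queue [42, 26, 31] -> pop 42, enqueue [41, 47], visited so far: [40, 28, 42]
  queue [26, 31, 41, 47] -> pop 26, enqueue [16], visited so far: [40, 28, 42, 26]
  queue [31, 41, 47, 16] -> pop 31, enqueue [32], visited so far: [40, 28, 42, 26, 31]
  queue [41, 47, 16, 32] -> pop 41, enqueue [none], visited so far: [40, 28, 42, 26, 31, 41]
  queue [47, 16, 32] -> pop 47, enqueue [none], visited so far: [40, 28, 42, 26, 31, 41, 47]
  queue [16, 32] -> pop 16, enqueue [19], visited so far: [40, 28, 42, 26, 31, 41, 47, 16]
  queue [32, 19] -> pop 32, enqueue [37], visited so far: [40, 28, 42, 26, 31, 41, 47, 16, 32]
  queue [19, 37] -> pop 19, enqueue [none], visited so far: [40, 28, 42, 26, 31, 41, 47, 16, 32, 19]
  queue [37] -> pop 37, enqueue [none], visited so far: [40, 28, 42, 26, 31, 41, 47, 16, 32, 19, 37]
Result: [40, 28, 42, 26, 31, 41, 47, 16, 32, 19, 37]


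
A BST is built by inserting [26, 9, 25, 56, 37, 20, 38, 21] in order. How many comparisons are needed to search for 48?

Search path for 48: 26 -> 56 -> 37 -> 38
Found: False
Comparisons: 4


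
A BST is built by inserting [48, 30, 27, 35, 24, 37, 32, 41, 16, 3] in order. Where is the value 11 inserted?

Starting tree (level order): [48, 30, None, 27, 35, 24, None, 32, 37, 16, None, None, None, None, 41, 3]
Insertion path: 48 -> 30 -> 27 -> 24 -> 16 -> 3
Result: insert 11 as right child of 3
Final tree (level order): [48, 30, None, 27, 35, 24, None, 32, 37, 16, None, None, None, None, 41, 3, None, None, None, None, 11]


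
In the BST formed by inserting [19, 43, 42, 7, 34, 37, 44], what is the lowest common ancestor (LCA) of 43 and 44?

Tree insertion order: [19, 43, 42, 7, 34, 37, 44]
Tree (level-order array): [19, 7, 43, None, None, 42, 44, 34, None, None, None, None, 37]
In a BST, the LCA of p=43, q=44 is the first node v on the
root-to-leaf path with p <= v <= q (go left if both < v, right if both > v).
Walk from root:
  at 19: both 43 and 44 > 19, go right
  at 43: 43 <= 43 <= 44, this is the LCA
LCA = 43


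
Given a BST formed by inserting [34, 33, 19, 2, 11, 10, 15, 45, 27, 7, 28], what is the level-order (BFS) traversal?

Tree insertion order: [34, 33, 19, 2, 11, 10, 15, 45, 27, 7, 28]
Tree (level-order array): [34, 33, 45, 19, None, None, None, 2, 27, None, 11, None, 28, 10, 15, None, None, 7]
BFS from the root, enqueuing left then right child of each popped node:
  queue [34] -> pop 34, enqueue [33, 45], visited so far: [34]
  queue [33, 45] -> pop 33, enqueue [19], visited so far: [34, 33]
  queue [45, 19] -> pop 45, enqueue [none], visited so far: [34, 33, 45]
  queue [19] -> pop 19, enqueue [2, 27], visited so far: [34, 33, 45, 19]
  queue [2, 27] -> pop 2, enqueue [11], visited so far: [34, 33, 45, 19, 2]
  queue [27, 11] -> pop 27, enqueue [28], visited so far: [34, 33, 45, 19, 2, 27]
  queue [11, 28] -> pop 11, enqueue [10, 15], visited so far: [34, 33, 45, 19, 2, 27, 11]
  queue [28, 10, 15] -> pop 28, enqueue [none], visited so far: [34, 33, 45, 19, 2, 27, 11, 28]
  queue [10, 15] -> pop 10, enqueue [7], visited so far: [34, 33, 45, 19, 2, 27, 11, 28, 10]
  queue [15, 7] -> pop 15, enqueue [none], visited so far: [34, 33, 45, 19, 2, 27, 11, 28, 10, 15]
  queue [7] -> pop 7, enqueue [none], visited so far: [34, 33, 45, 19, 2, 27, 11, 28, 10, 15, 7]
Result: [34, 33, 45, 19, 2, 27, 11, 28, 10, 15, 7]


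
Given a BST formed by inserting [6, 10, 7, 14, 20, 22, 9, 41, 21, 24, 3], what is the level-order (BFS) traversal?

Tree insertion order: [6, 10, 7, 14, 20, 22, 9, 41, 21, 24, 3]
Tree (level-order array): [6, 3, 10, None, None, 7, 14, None, 9, None, 20, None, None, None, 22, 21, 41, None, None, 24]
BFS from the root, enqueuing left then right child of each popped node:
  queue [6] -> pop 6, enqueue [3, 10], visited so far: [6]
  queue [3, 10] -> pop 3, enqueue [none], visited so far: [6, 3]
  queue [10] -> pop 10, enqueue [7, 14], visited so far: [6, 3, 10]
  queue [7, 14] -> pop 7, enqueue [9], visited so far: [6, 3, 10, 7]
  queue [14, 9] -> pop 14, enqueue [20], visited so far: [6, 3, 10, 7, 14]
  queue [9, 20] -> pop 9, enqueue [none], visited so far: [6, 3, 10, 7, 14, 9]
  queue [20] -> pop 20, enqueue [22], visited so far: [6, 3, 10, 7, 14, 9, 20]
  queue [22] -> pop 22, enqueue [21, 41], visited so far: [6, 3, 10, 7, 14, 9, 20, 22]
  queue [21, 41] -> pop 21, enqueue [none], visited so far: [6, 3, 10, 7, 14, 9, 20, 22, 21]
  queue [41] -> pop 41, enqueue [24], visited so far: [6, 3, 10, 7, 14, 9, 20, 22, 21, 41]
  queue [24] -> pop 24, enqueue [none], visited so far: [6, 3, 10, 7, 14, 9, 20, 22, 21, 41, 24]
Result: [6, 3, 10, 7, 14, 9, 20, 22, 21, 41, 24]


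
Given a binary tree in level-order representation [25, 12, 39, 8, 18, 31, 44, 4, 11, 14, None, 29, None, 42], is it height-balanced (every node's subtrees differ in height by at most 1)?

Tree (level-order array): [25, 12, 39, 8, 18, 31, 44, 4, 11, 14, None, 29, None, 42]
Definition: a tree is height-balanced if, at every node, |h(left) - h(right)| <= 1 (empty subtree has height -1).
Bottom-up per-node check:
  node 4: h_left=-1, h_right=-1, diff=0 [OK], height=0
  node 11: h_left=-1, h_right=-1, diff=0 [OK], height=0
  node 8: h_left=0, h_right=0, diff=0 [OK], height=1
  node 14: h_left=-1, h_right=-1, diff=0 [OK], height=0
  node 18: h_left=0, h_right=-1, diff=1 [OK], height=1
  node 12: h_left=1, h_right=1, diff=0 [OK], height=2
  node 29: h_left=-1, h_right=-1, diff=0 [OK], height=0
  node 31: h_left=0, h_right=-1, diff=1 [OK], height=1
  node 42: h_left=-1, h_right=-1, diff=0 [OK], height=0
  node 44: h_left=0, h_right=-1, diff=1 [OK], height=1
  node 39: h_left=1, h_right=1, diff=0 [OK], height=2
  node 25: h_left=2, h_right=2, diff=0 [OK], height=3
All nodes satisfy the balance condition.
Result: Balanced


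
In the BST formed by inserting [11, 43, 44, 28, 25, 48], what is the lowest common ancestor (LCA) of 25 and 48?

Tree insertion order: [11, 43, 44, 28, 25, 48]
Tree (level-order array): [11, None, 43, 28, 44, 25, None, None, 48]
In a BST, the LCA of p=25, q=48 is the first node v on the
root-to-leaf path with p <= v <= q (go left if both < v, right if both > v).
Walk from root:
  at 11: both 25 and 48 > 11, go right
  at 43: 25 <= 43 <= 48, this is the LCA
LCA = 43


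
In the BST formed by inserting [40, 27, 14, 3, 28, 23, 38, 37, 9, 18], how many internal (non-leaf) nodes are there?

Tree built from: [40, 27, 14, 3, 28, 23, 38, 37, 9, 18]
Tree (level-order array): [40, 27, None, 14, 28, 3, 23, None, 38, None, 9, 18, None, 37]
Rule: An internal node has at least one child.
Per-node child counts:
  node 40: 1 child(ren)
  node 27: 2 child(ren)
  node 14: 2 child(ren)
  node 3: 1 child(ren)
  node 9: 0 child(ren)
  node 23: 1 child(ren)
  node 18: 0 child(ren)
  node 28: 1 child(ren)
  node 38: 1 child(ren)
  node 37: 0 child(ren)
Matching nodes: [40, 27, 14, 3, 23, 28, 38]
Count of internal (non-leaf) nodes: 7


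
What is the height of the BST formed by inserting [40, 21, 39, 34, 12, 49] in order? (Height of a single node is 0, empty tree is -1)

Insertion order: [40, 21, 39, 34, 12, 49]
Tree (level-order array): [40, 21, 49, 12, 39, None, None, None, None, 34]
Compute height bottom-up (empty subtree = -1):
  height(12) = 1 + max(-1, -1) = 0
  height(34) = 1 + max(-1, -1) = 0
  height(39) = 1 + max(0, -1) = 1
  height(21) = 1 + max(0, 1) = 2
  height(49) = 1 + max(-1, -1) = 0
  height(40) = 1 + max(2, 0) = 3
Height = 3


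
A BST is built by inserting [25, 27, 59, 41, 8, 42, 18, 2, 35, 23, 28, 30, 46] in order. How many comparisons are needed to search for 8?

Search path for 8: 25 -> 8
Found: True
Comparisons: 2


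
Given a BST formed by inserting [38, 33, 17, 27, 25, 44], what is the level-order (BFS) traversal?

Tree insertion order: [38, 33, 17, 27, 25, 44]
Tree (level-order array): [38, 33, 44, 17, None, None, None, None, 27, 25]
BFS from the root, enqueuing left then right child of each popped node:
  queue [38] -> pop 38, enqueue [33, 44], visited so far: [38]
  queue [33, 44] -> pop 33, enqueue [17], visited so far: [38, 33]
  queue [44, 17] -> pop 44, enqueue [none], visited so far: [38, 33, 44]
  queue [17] -> pop 17, enqueue [27], visited so far: [38, 33, 44, 17]
  queue [27] -> pop 27, enqueue [25], visited so far: [38, 33, 44, 17, 27]
  queue [25] -> pop 25, enqueue [none], visited so far: [38, 33, 44, 17, 27, 25]
Result: [38, 33, 44, 17, 27, 25]


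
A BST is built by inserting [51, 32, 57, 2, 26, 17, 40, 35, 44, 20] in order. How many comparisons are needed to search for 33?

Search path for 33: 51 -> 32 -> 40 -> 35
Found: False
Comparisons: 4


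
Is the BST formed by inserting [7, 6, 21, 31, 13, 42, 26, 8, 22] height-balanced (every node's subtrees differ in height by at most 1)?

Tree (level-order array): [7, 6, 21, None, None, 13, 31, 8, None, 26, 42, None, None, 22]
Definition: a tree is height-balanced if, at every node, |h(left) - h(right)| <= 1 (empty subtree has height -1).
Bottom-up per-node check:
  node 6: h_left=-1, h_right=-1, diff=0 [OK], height=0
  node 8: h_left=-1, h_right=-1, diff=0 [OK], height=0
  node 13: h_left=0, h_right=-1, diff=1 [OK], height=1
  node 22: h_left=-1, h_right=-1, diff=0 [OK], height=0
  node 26: h_left=0, h_right=-1, diff=1 [OK], height=1
  node 42: h_left=-1, h_right=-1, diff=0 [OK], height=0
  node 31: h_left=1, h_right=0, diff=1 [OK], height=2
  node 21: h_left=1, h_right=2, diff=1 [OK], height=3
  node 7: h_left=0, h_right=3, diff=3 [FAIL (|0-3|=3 > 1)], height=4
Node 7 violates the condition: |0 - 3| = 3 > 1.
Result: Not balanced


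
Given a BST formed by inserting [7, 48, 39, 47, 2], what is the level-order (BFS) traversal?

Tree insertion order: [7, 48, 39, 47, 2]
Tree (level-order array): [7, 2, 48, None, None, 39, None, None, 47]
BFS from the root, enqueuing left then right child of each popped node:
  queue [7] -> pop 7, enqueue [2, 48], visited so far: [7]
  queue [2, 48] -> pop 2, enqueue [none], visited so far: [7, 2]
  queue [48] -> pop 48, enqueue [39], visited so far: [7, 2, 48]
  queue [39] -> pop 39, enqueue [47], visited so far: [7, 2, 48, 39]
  queue [47] -> pop 47, enqueue [none], visited so far: [7, 2, 48, 39, 47]
Result: [7, 2, 48, 39, 47]


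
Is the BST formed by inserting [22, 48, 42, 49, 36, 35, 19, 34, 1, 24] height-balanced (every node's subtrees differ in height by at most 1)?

Tree (level-order array): [22, 19, 48, 1, None, 42, 49, None, None, 36, None, None, None, 35, None, 34, None, 24]
Definition: a tree is height-balanced if, at every node, |h(left) - h(right)| <= 1 (empty subtree has height -1).
Bottom-up per-node check:
  node 1: h_left=-1, h_right=-1, diff=0 [OK], height=0
  node 19: h_left=0, h_right=-1, diff=1 [OK], height=1
  node 24: h_left=-1, h_right=-1, diff=0 [OK], height=0
  node 34: h_left=0, h_right=-1, diff=1 [OK], height=1
  node 35: h_left=1, h_right=-1, diff=2 [FAIL (|1--1|=2 > 1)], height=2
  node 36: h_left=2, h_right=-1, diff=3 [FAIL (|2--1|=3 > 1)], height=3
  node 42: h_left=3, h_right=-1, diff=4 [FAIL (|3--1|=4 > 1)], height=4
  node 49: h_left=-1, h_right=-1, diff=0 [OK], height=0
  node 48: h_left=4, h_right=0, diff=4 [FAIL (|4-0|=4 > 1)], height=5
  node 22: h_left=1, h_right=5, diff=4 [FAIL (|1-5|=4 > 1)], height=6
Node 35 violates the condition: |1 - -1| = 2 > 1.
Result: Not balanced


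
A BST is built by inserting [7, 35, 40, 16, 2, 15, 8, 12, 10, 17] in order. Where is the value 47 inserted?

Starting tree (level order): [7, 2, 35, None, None, 16, 40, 15, 17, None, None, 8, None, None, None, None, 12, 10]
Insertion path: 7 -> 35 -> 40
Result: insert 47 as right child of 40
Final tree (level order): [7, 2, 35, None, None, 16, 40, 15, 17, None, 47, 8, None, None, None, None, None, None, 12, 10]


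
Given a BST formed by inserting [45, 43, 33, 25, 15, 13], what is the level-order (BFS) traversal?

Tree insertion order: [45, 43, 33, 25, 15, 13]
Tree (level-order array): [45, 43, None, 33, None, 25, None, 15, None, 13]
BFS from the root, enqueuing left then right child of each popped node:
  queue [45] -> pop 45, enqueue [43], visited so far: [45]
  queue [43] -> pop 43, enqueue [33], visited so far: [45, 43]
  queue [33] -> pop 33, enqueue [25], visited so far: [45, 43, 33]
  queue [25] -> pop 25, enqueue [15], visited so far: [45, 43, 33, 25]
  queue [15] -> pop 15, enqueue [13], visited so far: [45, 43, 33, 25, 15]
  queue [13] -> pop 13, enqueue [none], visited so far: [45, 43, 33, 25, 15, 13]
Result: [45, 43, 33, 25, 15, 13]


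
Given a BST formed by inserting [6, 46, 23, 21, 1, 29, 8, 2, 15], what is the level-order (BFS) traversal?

Tree insertion order: [6, 46, 23, 21, 1, 29, 8, 2, 15]
Tree (level-order array): [6, 1, 46, None, 2, 23, None, None, None, 21, 29, 8, None, None, None, None, 15]
BFS from the root, enqueuing left then right child of each popped node:
  queue [6] -> pop 6, enqueue [1, 46], visited so far: [6]
  queue [1, 46] -> pop 1, enqueue [2], visited so far: [6, 1]
  queue [46, 2] -> pop 46, enqueue [23], visited so far: [6, 1, 46]
  queue [2, 23] -> pop 2, enqueue [none], visited so far: [6, 1, 46, 2]
  queue [23] -> pop 23, enqueue [21, 29], visited so far: [6, 1, 46, 2, 23]
  queue [21, 29] -> pop 21, enqueue [8], visited so far: [6, 1, 46, 2, 23, 21]
  queue [29, 8] -> pop 29, enqueue [none], visited so far: [6, 1, 46, 2, 23, 21, 29]
  queue [8] -> pop 8, enqueue [15], visited so far: [6, 1, 46, 2, 23, 21, 29, 8]
  queue [15] -> pop 15, enqueue [none], visited so far: [6, 1, 46, 2, 23, 21, 29, 8, 15]
Result: [6, 1, 46, 2, 23, 21, 29, 8, 15]


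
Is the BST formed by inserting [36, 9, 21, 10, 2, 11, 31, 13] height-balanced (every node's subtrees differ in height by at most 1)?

Tree (level-order array): [36, 9, None, 2, 21, None, None, 10, 31, None, 11, None, None, None, 13]
Definition: a tree is height-balanced if, at every node, |h(left) - h(right)| <= 1 (empty subtree has height -1).
Bottom-up per-node check:
  node 2: h_left=-1, h_right=-1, diff=0 [OK], height=0
  node 13: h_left=-1, h_right=-1, diff=0 [OK], height=0
  node 11: h_left=-1, h_right=0, diff=1 [OK], height=1
  node 10: h_left=-1, h_right=1, diff=2 [FAIL (|-1-1|=2 > 1)], height=2
  node 31: h_left=-1, h_right=-1, diff=0 [OK], height=0
  node 21: h_left=2, h_right=0, diff=2 [FAIL (|2-0|=2 > 1)], height=3
  node 9: h_left=0, h_right=3, diff=3 [FAIL (|0-3|=3 > 1)], height=4
  node 36: h_left=4, h_right=-1, diff=5 [FAIL (|4--1|=5 > 1)], height=5
Node 10 violates the condition: |-1 - 1| = 2 > 1.
Result: Not balanced


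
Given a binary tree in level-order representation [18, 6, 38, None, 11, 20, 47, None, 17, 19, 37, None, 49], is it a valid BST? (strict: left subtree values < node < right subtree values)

Level-order array: [18, 6, 38, None, 11, 20, 47, None, 17, 19, 37, None, 49]
Validate using subtree bounds (lo, hi): at each node, require lo < value < hi,
then recurse left with hi=value and right with lo=value.
Preorder trace (stopping at first violation):
  at node 18 with bounds (-inf, +inf): OK
  at node 6 with bounds (-inf, 18): OK
  at node 11 with bounds (6, 18): OK
  at node 17 with bounds (11, 18): OK
  at node 38 with bounds (18, +inf): OK
  at node 20 with bounds (18, 38): OK
  at node 19 with bounds (18, 20): OK
  at node 37 with bounds (20, 38): OK
  at node 47 with bounds (38, +inf): OK
  at node 49 with bounds (47, +inf): OK
No violation found at any node.
Result: Valid BST


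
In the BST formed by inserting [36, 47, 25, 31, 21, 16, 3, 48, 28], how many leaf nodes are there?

Tree built from: [36, 47, 25, 31, 21, 16, 3, 48, 28]
Tree (level-order array): [36, 25, 47, 21, 31, None, 48, 16, None, 28, None, None, None, 3]
Rule: A leaf has 0 children.
Per-node child counts:
  node 36: 2 child(ren)
  node 25: 2 child(ren)
  node 21: 1 child(ren)
  node 16: 1 child(ren)
  node 3: 0 child(ren)
  node 31: 1 child(ren)
  node 28: 0 child(ren)
  node 47: 1 child(ren)
  node 48: 0 child(ren)
Matching nodes: [3, 28, 48]
Count of leaf nodes: 3


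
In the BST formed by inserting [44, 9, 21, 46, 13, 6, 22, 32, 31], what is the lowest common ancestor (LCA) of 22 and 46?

Tree insertion order: [44, 9, 21, 46, 13, 6, 22, 32, 31]
Tree (level-order array): [44, 9, 46, 6, 21, None, None, None, None, 13, 22, None, None, None, 32, 31]
In a BST, the LCA of p=22, q=46 is the first node v on the
root-to-leaf path with p <= v <= q (go left if both < v, right if both > v).
Walk from root:
  at 44: 22 <= 44 <= 46, this is the LCA
LCA = 44


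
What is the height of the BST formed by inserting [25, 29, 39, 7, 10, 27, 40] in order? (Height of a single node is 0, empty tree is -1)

Insertion order: [25, 29, 39, 7, 10, 27, 40]
Tree (level-order array): [25, 7, 29, None, 10, 27, 39, None, None, None, None, None, 40]
Compute height bottom-up (empty subtree = -1):
  height(10) = 1 + max(-1, -1) = 0
  height(7) = 1 + max(-1, 0) = 1
  height(27) = 1 + max(-1, -1) = 0
  height(40) = 1 + max(-1, -1) = 0
  height(39) = 1 + max(-1, 0) = 1
  height(29) = 1 + max(0, 1) = 2
  height(25) = 1 + max(1, 2) = 3
Height = 3


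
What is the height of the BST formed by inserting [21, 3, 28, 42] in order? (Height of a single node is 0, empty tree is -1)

Insertion order: [21, 3, 28, 42]
Tree (level-order array): [21, 3, 28, None, None, None, 42]
Compute height bottom-up (empty subtree = -1):
  height(3) = 1 + max(-1, -1) = 0
  height(42) = 1 + max(-1, -1) = 0
  height(28) = 1 + max(-1, 0) = 1
  height(21) = 1 + max(0, 1) = 2
Height = 2


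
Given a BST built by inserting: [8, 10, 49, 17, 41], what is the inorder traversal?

Tree insertion order: [8, 10, 49, 17, 41]
Tree (level-order array): [8, None, 10, None, 49, 17, None, None, 41]
Inorder traversal: [8, 10, 17, 41, 49]


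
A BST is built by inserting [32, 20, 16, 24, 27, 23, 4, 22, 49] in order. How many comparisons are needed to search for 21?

Search path for 21: 32 -> 20 -> 24 -> 23 -> 22
Found: False
Comparisons: 5


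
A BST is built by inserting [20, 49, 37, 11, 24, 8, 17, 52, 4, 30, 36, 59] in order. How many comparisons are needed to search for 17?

Search path for 17: 20 -> 11 -> 17
Found: True
Comparisons: 3


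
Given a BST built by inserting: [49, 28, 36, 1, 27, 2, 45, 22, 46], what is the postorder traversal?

Tree insertion order: [49, 28, 36, 1, 27, 2, 45, 22, 46]
Tree (level-order array): [49, 28, None, 1, 36, None, 27, None, 45, 2, None, None, 46, None, 22]
Postorder traversal: [22, 2, 27, 1, 46, 45, 36, 28, 49]


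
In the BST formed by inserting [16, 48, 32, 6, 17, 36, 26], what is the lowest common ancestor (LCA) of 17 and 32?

Tree insertion order: [16, 48, 32, 6, 17, 36, 26]
Tree (level-order array): [16, 6, 48, None, None, 32, None, 17, 36, None, 26]
In a BST, the LCA of p=17, q=32 is the first node v on the
root-to-leaf path with p <= v <= q (go left if both < v, right if both > v).
Walk from root:
  at 16: both 17 and 32 > 16, go right
  at 48: both 17 and 32 < 48, go left
  at 32: 17 <= 32 <= 32, this is the LCA
LCA = 32


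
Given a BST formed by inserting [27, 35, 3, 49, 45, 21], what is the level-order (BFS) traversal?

Tree insertion order: [27, 35, 3, 49, 45, 21]
Tree (level-order array): [27, 3, 35, None, 21, None, 49, None, None, 45]
BFS from the root, enqueuing left then right child of each popped node:
  queue [27] -> pop 27, enqueue [3, 35], visited so far: [27]
  queue [3, 35] -> pop 3, enqueue [21], visited so far: [27, 3]
  queue [35, 21] -> pop 35, enqueue [49], visited so far: [27, 3, 35]
  queue [21, 49] -> pop 21, enqueue [none], visited so far: [27, 3, 35, 21]
  queue [49] -> pop 49, enqueue [45], visited so far: [27, 3, 35, 21, 49]
  queue [45] -> pop 45, enqueue [none], visited so far: [27, 3, 35, 21, 49, 45]
Result: [27, 3, 35, 21, 49, 45]


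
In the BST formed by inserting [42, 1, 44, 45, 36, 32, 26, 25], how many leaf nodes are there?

Tree built from: [42, 1, 44, 45, 36, 32, 26, 25]
Tree (level-order array): [42, 1, 44, None, 36, None, 45, 32, None, None, None, 26, None, 25]
Rule: A leaf has 0 children.
Per-node child counts:
  node 42: 2 child(ren)
  node 1: 1 child(ren)
  node 36: 1 child(ren)
  node 32: 1 child(ren)
  node 26: 1 child(ren)
  node 25: 0 child(ren)
  node 44: 1 child(ren)
  node 45: 0 child(ren)
Matching nodes: [25, 45]
Count of leaf nodes: 2


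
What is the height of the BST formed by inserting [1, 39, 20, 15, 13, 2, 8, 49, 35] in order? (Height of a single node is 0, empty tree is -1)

Insertion order: [1, 39, 20, 15, 13, 2, 8, 49, 35]
Tree (level-order array): [1, None, 39, 20, 49, 15, 35, None, None, 13, None, None, None, 2, None, None, 8]
Compute height bottom-up (empty subtree = -1):
  height(8) = 1 + max(-1, -1) = 0
  height(2) = 1 + max(-1, 0) = 1
  height(13) = 1 + max(1, -1) = 2
  height(15) = 1 + max(2, -1) = 3
  height(35) = 1 + max(-1, -1) = 0
  height(20) = 1 + max(3, 0) = 4
  height(49) = 1 + max(-1, -1) = 0
  height(39) = 1 + max(4, 0) = 5
  height(1) = 1 + max(-1, 5) = 6
Height = 6


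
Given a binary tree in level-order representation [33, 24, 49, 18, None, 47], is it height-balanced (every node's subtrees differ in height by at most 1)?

Tree (level-order array): [33, 24, 49, 18, None, 47]
Definition: a tree is height-balanced if, at every node, |h(left) - h(right)| <= 1 (empty subtree has height -1).
Bottom-up per-node check:
  node 18: h_left=-1, h_right=-1, diff=0 [OK], height=0
  node 24: h_left=0, h_right=-1, diff=1 [OK], height=1
  node 47: h_left=-1, h_right=-1, diff=0 [OK], height=0
  node 49: h_left=0, h_right=-1, diff=1 [OK], height=1
  node 33: h_left=1, h_right=1, diff=0 [OK], height=2
All nodes satisfy the balance condition.
Result: Balanced


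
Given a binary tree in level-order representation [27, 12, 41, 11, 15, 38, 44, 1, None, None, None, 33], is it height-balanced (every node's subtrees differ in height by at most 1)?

Tree (level-order array): [27, 12, 41, 11, 15, 38, 44, 1, None, None, None, 33]
Definition: a tree is height-balanced if, at every node, |h(left) - h(right)| <= 1 (empty subtree has height -1).
Bottom-up per-node check:
  node 1: h_left=-1, h_right=-1, diff=0 [OK], height=0
  node 11: h_left=0, h_right=-1, diff=1 [OK], height=1
  node 15: h_left=-1, h_right=-1, diff=0 [OK], height=0
  node 12: h_left=1, h_right=0, diff=1 [OK], height=2
  node 33: h_left=-1, h_right=-1, diff=0 [OK], height=0
  node 38: h_left=0, h_right=-1, diff=1 [OK], height=1
  node 44: h_left=-1, h_right=-1, diff=0 [OK], height=0
  node 41: h_left=1, h_right=0, diff=1 [OK], height=2
  node 27: h_left=2, h_right=2, diff=0 [OK], height=3
All nodes satisfy the balance condition.
Result: Balanced


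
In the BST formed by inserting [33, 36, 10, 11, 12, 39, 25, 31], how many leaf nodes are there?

Tree built from: [33, 36, 10, 11, 12, 39, 25, 31]
Tree (level-order array): [33, 10, 36, None, 11, None, 39, None, 12, None, None, None, 25, None, 31]
Rule: A leaf has 0 children.
Per-node child counts:
  node 33: 2 child(ren)
  node 10: 1 child(ren)
  node 11: 1 child(ren)
  node 12: 1 child(ren)
  node 25: 1 child(ren)
  node 31: 0 child(ren)
  node 36: 1 child(ren)
  node 39: 0 child(ren)
Matching nodes: [31, 39]
Count of leaf nodes: 2


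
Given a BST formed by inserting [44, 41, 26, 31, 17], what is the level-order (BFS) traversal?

Tree insertion order: [44, 41, 26, 31, 17]
Tree (level-order array): [44, 41, None, 26, None, 17, 31]
BFS from the root, enqueuing left then right child of each popped node:
  queue [44] -> pop 44, enqueue [41], visited so far: [44]
  queue [41] -> pop 41, enqueue [26], visited so far: [44, 41]
  queue [26] -> pop 26, enqueue [17, 31], visited so far: [44, 41, 26]
  queue [17, 31] -> pop 17, enqueue [none], visited so far: [44, 41, 26, 17]
  queue [31] -> pop 31, enqueue [none], visited so far: [44, 41, 26, 17, 31]
Result: [44, 41, 26, 17, 31]


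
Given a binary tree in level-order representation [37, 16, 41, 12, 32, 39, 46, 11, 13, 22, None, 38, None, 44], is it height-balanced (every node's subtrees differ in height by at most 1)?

Tree (level-order array): [37, 16, 41, 12, 32, 39, 46, 11, 13, 22, None, 38, None, 44]
Definition: a tree is height-balanced if, at every node, |h(left) - h(right)| <= 1 (empty subtree has height -1).
Bottom-up per-node check:
  node 11: h_left=-1, h_right=-1, diff=0 [OK], height=0
  node 13: h_left=-1, h_right=-1, diff=0 [OK], height=0
  node 12: h_left=0, h_right=0, diff=0 [OK], height=1
  node 22: h_left=-1, h_right=-1, diff=0 [OK], height=0
  node 32: h_left=0, h_right=-1, diff=1 [OK], height=1
  node 16: h_left=1, h_right=1, diff=0 [OK], height=2
  node 38: h_left=-1, h_right=-1, diff=0 [OK], height=0
  node 39: h_left=0, h_right=-1, diff=1 [OK], height=1
  node 44: h_left=-1, h_right=-1, diff=0 [OK], height=0
  node 46: h_left=0, h_right=-1, diff=1 [OK], height=1
  node 41: h_left=1, h_right=1, diff=0 [OK], height=2
  node 37: h_left=2, h_right=2, diff=0 [OK], height=3
All nodes satisfy the balance condition.
Result: Balanced


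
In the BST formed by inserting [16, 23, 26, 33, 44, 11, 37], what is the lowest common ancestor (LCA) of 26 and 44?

Tree insertion order: [16, 23, 26, 33, 44, 11, 37]
Tree (level-order array): [16, 11, 23, None, None, None, 26, None, 33, None, 44, 37]
In a BST, the LCA of p=26, q=44 is the first node v on the
root-to-leaf path with p <= v <= q (go left if both < v, right if both > v).
Walk from root:
  at 16: both 26 and 44 > 16, go right
  at 23: both 26 and 44 > 23, go right
  at 26: 26 <= 26 <= 44, this is the LCA
LCA = 26


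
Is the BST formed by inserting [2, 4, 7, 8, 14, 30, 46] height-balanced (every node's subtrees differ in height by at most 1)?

Tree (level-order array): [2, None, 4, None, 7, None, 8, None, 14, None, 30, None, 46]
Definition: a tree is height-balanced if, at every node, |h(left) - h(right)| <= 1 (empty subtree has height -1).
Bottom-up per-node check:
  node 46: h_left=-1, h_right=-1, diff=0 [OK], height=0
  node 30: h_left=-1, h_right=0, diff=1 [OK], height=1
  node 14: h_left=-1, h_right=1, diff=2 [FAIL (|-1-1|=2 > 1)], height=2
  node 8: h_left=-1, h_right=2, diff=3 [FAIL (|-1-2|=3 > 1)], height=3
  node 7: h_left=-1, h_right=3, diff=4 [FAIL (|-1-3|=4 > 1)], height=4
  node 4: h_left=-1, h_right=4, diff=5 [FAIL (|-1-4|=5 > 1)], height=5
  node 2: h_left=-1, h_right=5, diff=6 [FAIL (|-1-5|=6 > 1)], height=6
Node 14 violates the condition: |-1 - 1| = 2 > 1.
Result: Not balanced


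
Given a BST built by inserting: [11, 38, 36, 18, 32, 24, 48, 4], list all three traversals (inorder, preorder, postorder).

Tree insertion order: [11, 38, 36, 18, 32, 24, 48, 4]
Tree (level-order array): [11, 4, 38, None, None, 36, 48, 18, None, None, None, None, 32, 24]
Inorder (L, root, R): [4, 11, 18, 24, 32, 36, 38, 48]
Preorder (root, L, R): [11, 4, 38, 36, 18, 32, 24, 48]
Postorder (L, R, root): [4, 24, 32, 18, 36, 48, 38, 11]


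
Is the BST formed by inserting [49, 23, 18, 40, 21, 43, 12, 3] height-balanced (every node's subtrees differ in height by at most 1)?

Tree (level-order array): [49, 23, None, 18, 40, 12, 21, None, 43, 3]
Definition: a tree is height-balanced if, at every node, |h(left) - h(right)| <= 1 (empty subtree has height -1).
Bottom-up per-node check:
  node 3: h_left=-1, h_right=-1, diff=0 [OK], height=0
  node 12: h_left=0, h_right=-1, diff=1 [OK], height=1
  node 21: h_left=-1, h_right=-1, diff=0 [OK], height=0
  node 18: h_left=1, h_right=0, diff=1 [OK], height=2
  node 43: h_left=-1, h_right=-1, diff=0 [OK], height=0
  node 40: h_left=-1, h_right=0, diff=1 [OK], height=1
  node 23: h_left=2, h_right=1, diff=1 [OK], height=3
  node 49: h_left=3, h_right=-1, diff=4 [FAIL (|3--1|=4 > 1)], height=4
Node 49 violates the condition: |3 - -1| = 4 > 1.
Result: Not balanced


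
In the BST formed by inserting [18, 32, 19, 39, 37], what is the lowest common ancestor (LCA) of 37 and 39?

Tree insertion order: [18, 32, 19, 39, 37]
Tree (level-order array): [18, None, 32, 19, 39, None, None, 37]
In a BST, the LCA of p=37, q=39 is the first node v on the
root-to-leaf path with p <= v <= q (go left if both < v, right if both > v).
Walk from root:
  at 18: both 37 and 39 > 18, go right
  at 32: both 37 and 39 > 32, go right
  at 39: 37 <= 39 <= 39, this is the LCA
LCA = 39


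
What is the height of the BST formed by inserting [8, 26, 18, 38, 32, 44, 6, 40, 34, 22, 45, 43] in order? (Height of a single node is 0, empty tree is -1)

Insertion order: [8, 26, 18, 38, 32, 44, 6, 40, 34, 22, 45, 43]
Tree (level-order array): [8, 6, 26, None, None, 18, 38, None, 22, 32, 44, None, None, None, 34, 40, 45, None, None, None, 43]
Compute height bottom-up (empty subtree = -1):
  height(6) = 1 + max(-1, -1) = 0
  height(22) = 1 + max(-1, -1) = 0
  height(18) = 1 + max(-1, 0) = 1
  height(34) = 1 + max(-1, -1) = 0
  height(32) = 1 + max(-1, 0) = 1
  height(43) = 1 + max(-1, -1) = 0
  height(40) = 1 + max(-1, 0) = 1
  height(45) = 1 + max(-1, -1) = 0
  height(44) = 1 + max(1, 0) = 2
  height(38) = 1 + max(1, 2) = 3
  height(26) = 1 + max(1, 3) = 4
  height(8) = 1 + max(0, 4) = 5
Height = 5


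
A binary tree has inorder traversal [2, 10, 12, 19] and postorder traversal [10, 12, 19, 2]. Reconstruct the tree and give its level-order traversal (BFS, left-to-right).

Inorder:   [2, 10, 12, 19]
Postorder: [10, 12, 19, 2]
Algorithm: postorder visits root last, so walk postorder right-to-left;
each value is the root of the current inorder slice — split it at that
value, recurse on the right subtree first, then the left.
Recursive splits:
  root=2; inorder splits into left=[], right=[10, 12, 19]
  root=19; inorder splits into left=[10, 12], right=[]
  root=12; inorder splits into left=[10], right=[]
  root=10; inorder splits into left=[], right=[]
Reconstructed level-order: [2, 19, 12, 10]


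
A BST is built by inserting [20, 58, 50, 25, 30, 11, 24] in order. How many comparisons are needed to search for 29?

Search path for 29: 20 -> 58 -> 50 -> 25 -> 30
Found: False
Comparisons: 5


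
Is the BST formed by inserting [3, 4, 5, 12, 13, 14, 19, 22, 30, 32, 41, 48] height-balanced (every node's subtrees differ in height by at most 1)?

Tree (level-order array): [3, None, 4, None, 5, None, 12, None, 13, None, 14, None, 19, None, 22, None, 30, None, 32, None, 41, None, 48]
Definition: a tree is height-balanced if, at every node, |h(left) - h(right)| <= 1 (empty subtree has height -1).
Bottom-up per-node check:
  node 48: h_left=-1, h_right=-1, diff=0 [OK], height=0
  node 41: h_left=-1, h_right=0, diff=1 [OK], height=1
  node 32: h_left=-1, h_right=1, diff=2 [FAIL (|-1-1|=2 > 1)], height=2
  node 30: h_left=-1, h_right=2, diff=3 [FAIL (|-1-2|=3 > 1)], height=3
  node 22: h_left=-1, h_right=3, diff=4 [FAIL (|-1-3|=4 > 1)], height=4
  node 19: h_left=-1, h_right=4, diff=5 [FAIL (|-1-4|=5 > 1)], height=5
  node 14: h_left=-1, h_right=5, diff=6 [FAIL (|-1-5|=6 > 1)], height=6
  node 13: h_left=-1, h_right=6, diff=7 [FAIL (|-1-6|=7 > 1)], height=7
  node 12: h_left=-1, h_right=7, diff=8 [FAIL (|-1-7|=8 > 1)], height=8
  node 5: h_left=-1, h_right=8, diff=9 [FAIL (|-1-8|=9 > 1)], height=9
  node 4: h_left=-1, h_right=9, diff=10 [FAIL (|-1-9|=10 > 1)], height=10
  node 3: h_left=-1, h_right=10, diff=11 [FAIL (|-1-10|=11 > 1)], height=11
Node 32 violates the condition: |-1 - 1| = 2 > 1.
Result: Not balanced


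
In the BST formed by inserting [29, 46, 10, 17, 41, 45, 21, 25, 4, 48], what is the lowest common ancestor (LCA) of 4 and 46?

Tree insertion order: [29, 46, 10, 17, 41, 45, 21, 25, 4, 48]
Tree (level-order array): [29, 10, 46, 4, 17, 41, 48, None, None, None, 21, None, 45, None, None, None, 25]
In a BST, the LCA of p=4, q=46 is the first node v on the
root-to-leaf path with p <= v <= q (go left if both < v, right if both > v).
Walk from root:
  at 29: 4 <= 29 <= 46, this is the LCA
LCA = 29


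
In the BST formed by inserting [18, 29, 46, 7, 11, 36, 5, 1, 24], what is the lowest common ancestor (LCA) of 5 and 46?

Tree insertion order: [18, 29, 46, 7, 11, 36, 5, 1, 24]
Tree (level-order array): [18, 7, 29, 5, 11, 24, 46, 1, None, None, None, None, None, 36]
In a BST, the LCA of p=5, q=46 is the first node v on the
root-to-leaf path with p <= v <= q (go left if both < v, right if both > v).
Walk from root:
  at 18: 5 <= 18 <= 46, this is the LCA
LCA = 18


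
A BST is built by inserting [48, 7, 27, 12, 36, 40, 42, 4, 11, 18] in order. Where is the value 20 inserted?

Starting tree (level order): [48, 7, None, 4, 27, None, None, 12, 36, 11, 18, None, 40, None, None, None, None, None, 42]
Insertion path: 48 -> 7 -> 27 -> 12 -> 18
Result: insert 20 as right child of 18
Final tree (level order): [48, 7, None, 4, 27, None, None, 12, 36, 11, 18, None, 40, None, None, None, 20, None, 42]


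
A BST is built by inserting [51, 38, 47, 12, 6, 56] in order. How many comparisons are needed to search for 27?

Search path for 27: 51 -> 38 -> 12
Found: False
Comparisons: 3
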